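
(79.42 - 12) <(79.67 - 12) True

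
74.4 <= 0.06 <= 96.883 False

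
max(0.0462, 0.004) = 0.0462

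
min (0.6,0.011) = 0.011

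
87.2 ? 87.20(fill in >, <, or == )==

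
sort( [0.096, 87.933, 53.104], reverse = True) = [87.933, 53.104, 0.096]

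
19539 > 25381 False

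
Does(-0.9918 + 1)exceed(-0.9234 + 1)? No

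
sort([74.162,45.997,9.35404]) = [9.35404,45.997,74.162]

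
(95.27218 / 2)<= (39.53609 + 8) False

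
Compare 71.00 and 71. They are equal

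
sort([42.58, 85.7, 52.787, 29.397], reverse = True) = [85.7, 52.787, 42.58, 29.397]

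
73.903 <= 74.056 True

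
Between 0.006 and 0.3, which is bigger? 0.3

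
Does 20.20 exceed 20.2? No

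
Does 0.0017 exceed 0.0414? No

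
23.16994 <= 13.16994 False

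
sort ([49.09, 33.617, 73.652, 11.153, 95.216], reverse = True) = [95.216, 73.652, 49.09, 33.617, 11.153]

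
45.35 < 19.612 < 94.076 False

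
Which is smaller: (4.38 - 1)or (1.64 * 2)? (1.64 * 2)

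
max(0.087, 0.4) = 0.4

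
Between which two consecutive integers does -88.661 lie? -89 and -88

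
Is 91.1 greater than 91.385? No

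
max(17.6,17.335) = 17.6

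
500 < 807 True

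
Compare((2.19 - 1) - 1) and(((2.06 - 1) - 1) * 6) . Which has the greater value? (((2.06 - 1) - 1) * 6)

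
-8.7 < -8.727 False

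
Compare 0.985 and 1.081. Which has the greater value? 1.081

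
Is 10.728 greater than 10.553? Yes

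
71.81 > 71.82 False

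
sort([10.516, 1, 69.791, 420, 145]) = [1, 10.516, 69.791, 145, 420]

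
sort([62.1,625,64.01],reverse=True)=[625,64.01,62.1]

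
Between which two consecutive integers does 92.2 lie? 92 and 93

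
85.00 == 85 True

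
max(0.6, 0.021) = 0.6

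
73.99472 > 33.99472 True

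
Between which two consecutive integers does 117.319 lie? 117 and 118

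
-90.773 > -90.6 False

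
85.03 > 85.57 False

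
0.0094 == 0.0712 False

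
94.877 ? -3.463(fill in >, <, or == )>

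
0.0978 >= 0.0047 True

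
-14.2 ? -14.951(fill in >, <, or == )>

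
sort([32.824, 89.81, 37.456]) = [32.824, 37.456, 89.81]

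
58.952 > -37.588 True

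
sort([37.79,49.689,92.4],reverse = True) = [92.4,49.689,37.79]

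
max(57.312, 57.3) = 57.312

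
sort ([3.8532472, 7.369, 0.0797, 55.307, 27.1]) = [0.0797, 3.8532472, 7.369, 27.1, 55.307]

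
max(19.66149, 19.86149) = 19.86149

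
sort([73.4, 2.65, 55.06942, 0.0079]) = [0.0079, 2.65, 55.06942, 73.4]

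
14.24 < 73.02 True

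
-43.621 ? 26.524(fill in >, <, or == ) <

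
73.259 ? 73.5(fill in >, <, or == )<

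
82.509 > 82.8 False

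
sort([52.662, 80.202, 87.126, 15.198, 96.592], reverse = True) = [96.592, 87.126, 80.202, 52.662, 15.198]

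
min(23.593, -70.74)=-70.74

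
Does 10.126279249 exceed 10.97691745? No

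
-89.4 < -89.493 False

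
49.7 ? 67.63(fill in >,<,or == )<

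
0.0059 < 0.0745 True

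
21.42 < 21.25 False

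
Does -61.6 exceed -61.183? No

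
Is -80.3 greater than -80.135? No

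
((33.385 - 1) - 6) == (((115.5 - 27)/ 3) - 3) False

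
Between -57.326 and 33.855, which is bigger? 33.855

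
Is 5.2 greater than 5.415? No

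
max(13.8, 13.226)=13.8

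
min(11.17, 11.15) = 11.15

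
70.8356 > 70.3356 True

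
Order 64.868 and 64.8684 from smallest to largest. 64.868, 64.8684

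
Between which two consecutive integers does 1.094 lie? 1 and 2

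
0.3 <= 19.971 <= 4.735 False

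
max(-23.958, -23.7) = -23.7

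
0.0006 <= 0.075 True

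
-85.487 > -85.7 True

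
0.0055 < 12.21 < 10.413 False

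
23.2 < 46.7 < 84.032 True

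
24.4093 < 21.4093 False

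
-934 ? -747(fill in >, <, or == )<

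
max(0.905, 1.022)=1.022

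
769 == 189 False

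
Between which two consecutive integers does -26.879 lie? -27 and -26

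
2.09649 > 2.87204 False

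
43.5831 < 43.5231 False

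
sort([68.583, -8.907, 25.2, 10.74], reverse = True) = [68.583, 25.2, 10.74, -8.907]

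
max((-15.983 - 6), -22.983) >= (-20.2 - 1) False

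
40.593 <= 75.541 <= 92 True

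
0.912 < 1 True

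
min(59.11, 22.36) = 22.36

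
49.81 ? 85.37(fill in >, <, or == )<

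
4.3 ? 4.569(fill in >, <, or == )<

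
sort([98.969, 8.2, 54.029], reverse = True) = [98.969, 54.029, 8.2]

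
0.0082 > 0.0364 False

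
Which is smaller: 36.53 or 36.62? 36.53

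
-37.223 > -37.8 True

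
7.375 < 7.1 False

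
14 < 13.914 False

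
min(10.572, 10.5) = 10.5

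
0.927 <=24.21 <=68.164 True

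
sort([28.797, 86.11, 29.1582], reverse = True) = [86.11, 29.1582, 28.797]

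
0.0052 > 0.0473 False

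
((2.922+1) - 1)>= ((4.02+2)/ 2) False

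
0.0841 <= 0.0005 False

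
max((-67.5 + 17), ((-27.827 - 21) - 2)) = -50.5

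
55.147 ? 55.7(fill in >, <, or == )<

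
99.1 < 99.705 True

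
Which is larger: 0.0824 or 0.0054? 0.0824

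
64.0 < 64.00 False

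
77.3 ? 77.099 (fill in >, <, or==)>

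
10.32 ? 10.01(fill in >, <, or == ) >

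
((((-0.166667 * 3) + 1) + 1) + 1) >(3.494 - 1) True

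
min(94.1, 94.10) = 94.1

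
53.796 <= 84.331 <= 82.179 False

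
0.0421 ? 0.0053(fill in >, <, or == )>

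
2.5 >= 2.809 False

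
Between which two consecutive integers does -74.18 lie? -75 and -74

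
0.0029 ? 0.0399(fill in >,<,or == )<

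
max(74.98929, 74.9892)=74.98929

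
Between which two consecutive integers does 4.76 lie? 4 and 5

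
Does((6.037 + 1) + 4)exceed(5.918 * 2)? No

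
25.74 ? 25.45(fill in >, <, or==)>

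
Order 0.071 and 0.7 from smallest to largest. 0.071, 0.7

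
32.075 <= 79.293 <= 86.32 True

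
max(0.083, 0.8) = 0.8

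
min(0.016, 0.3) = 0.016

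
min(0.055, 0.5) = 0.055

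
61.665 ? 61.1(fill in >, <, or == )>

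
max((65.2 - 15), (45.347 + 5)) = 50.347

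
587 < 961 True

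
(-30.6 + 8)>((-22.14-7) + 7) False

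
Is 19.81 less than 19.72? No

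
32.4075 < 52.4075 True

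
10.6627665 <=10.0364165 False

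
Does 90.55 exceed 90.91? No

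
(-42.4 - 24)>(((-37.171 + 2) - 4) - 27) False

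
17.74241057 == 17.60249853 False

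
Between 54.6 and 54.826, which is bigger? 54.826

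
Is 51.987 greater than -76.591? Yes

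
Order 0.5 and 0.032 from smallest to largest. 0.032, 0.5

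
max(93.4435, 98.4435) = 98.4435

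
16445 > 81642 False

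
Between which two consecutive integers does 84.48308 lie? 84 and 85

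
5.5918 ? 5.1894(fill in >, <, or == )>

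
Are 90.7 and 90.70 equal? Yes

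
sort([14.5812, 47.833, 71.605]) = [14.5812, 47.833, 71.605]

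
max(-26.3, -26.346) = -26.3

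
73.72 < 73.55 False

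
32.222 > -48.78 True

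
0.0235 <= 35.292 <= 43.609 True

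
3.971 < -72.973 False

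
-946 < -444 True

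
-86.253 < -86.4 False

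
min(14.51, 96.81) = 14.51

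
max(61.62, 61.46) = 61.62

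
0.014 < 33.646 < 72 True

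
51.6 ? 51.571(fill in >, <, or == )>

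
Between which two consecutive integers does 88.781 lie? 88 and 89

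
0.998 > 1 False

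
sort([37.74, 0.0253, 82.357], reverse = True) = [82.357, 37.74, 0.0253]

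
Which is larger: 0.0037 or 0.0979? 0.0979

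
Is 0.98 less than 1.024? Yes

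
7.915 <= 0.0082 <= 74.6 False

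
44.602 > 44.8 False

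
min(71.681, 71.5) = 71.5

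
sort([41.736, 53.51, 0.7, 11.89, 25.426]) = [0.7, 11.89, 25.426, 41.736, 53.51]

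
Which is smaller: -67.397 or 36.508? -67.397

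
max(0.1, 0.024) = 0.1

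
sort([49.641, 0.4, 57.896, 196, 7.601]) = [0.4, 7.601, 49.641, 57.896, 196]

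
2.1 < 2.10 False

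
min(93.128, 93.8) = 93.128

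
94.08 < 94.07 False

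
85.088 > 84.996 True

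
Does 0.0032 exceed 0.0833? No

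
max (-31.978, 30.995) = 30.995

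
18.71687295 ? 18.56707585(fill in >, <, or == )>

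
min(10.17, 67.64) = 10.17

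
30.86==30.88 False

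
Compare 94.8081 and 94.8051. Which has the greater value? 94.8081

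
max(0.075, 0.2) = 0.2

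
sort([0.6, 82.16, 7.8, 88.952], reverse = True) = [88.952, 82.16, 7.8, 0.6]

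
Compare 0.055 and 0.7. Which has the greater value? 0.7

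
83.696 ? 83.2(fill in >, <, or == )>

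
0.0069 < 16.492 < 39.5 True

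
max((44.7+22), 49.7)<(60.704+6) True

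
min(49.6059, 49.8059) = 49.6059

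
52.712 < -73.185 False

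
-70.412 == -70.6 False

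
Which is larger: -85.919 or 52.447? 52.447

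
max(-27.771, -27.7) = -27.7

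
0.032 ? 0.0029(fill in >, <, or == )>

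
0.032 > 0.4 False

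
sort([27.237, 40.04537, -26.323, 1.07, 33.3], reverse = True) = [40.04537, 33.3, 27.237, 1.07, -26.323]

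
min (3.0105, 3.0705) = 3.0105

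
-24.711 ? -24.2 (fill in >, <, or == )<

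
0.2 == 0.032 False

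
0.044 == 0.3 False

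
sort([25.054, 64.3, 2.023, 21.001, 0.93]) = [0.93, 2.023, 21.001, 25.054, 64.3]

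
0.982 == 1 False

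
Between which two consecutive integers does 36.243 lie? 36 and 37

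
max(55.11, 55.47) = 55.47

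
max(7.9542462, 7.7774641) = 7.9542462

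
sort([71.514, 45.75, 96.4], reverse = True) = [96.4, 71.514, 45.75]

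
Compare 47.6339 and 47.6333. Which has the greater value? 47.6339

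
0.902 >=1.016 False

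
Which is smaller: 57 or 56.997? 56.997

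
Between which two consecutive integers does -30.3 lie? -31 and -30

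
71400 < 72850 True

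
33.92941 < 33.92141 False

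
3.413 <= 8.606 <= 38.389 True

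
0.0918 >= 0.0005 True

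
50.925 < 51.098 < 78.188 True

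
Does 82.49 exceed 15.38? Yes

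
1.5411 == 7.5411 False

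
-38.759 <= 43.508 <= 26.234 False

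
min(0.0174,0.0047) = 0.0047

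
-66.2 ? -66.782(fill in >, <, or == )>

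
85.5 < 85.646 True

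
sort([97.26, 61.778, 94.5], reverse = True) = [97.26, 94.5, 61.778]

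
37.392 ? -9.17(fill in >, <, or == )>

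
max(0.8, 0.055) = 0.8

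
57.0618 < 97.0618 True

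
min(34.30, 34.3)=34.30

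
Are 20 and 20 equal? Yes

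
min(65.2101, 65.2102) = 65.2101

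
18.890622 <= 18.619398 False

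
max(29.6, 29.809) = 29.809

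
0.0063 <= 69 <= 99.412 True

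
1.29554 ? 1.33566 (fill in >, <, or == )<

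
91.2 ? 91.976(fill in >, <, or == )<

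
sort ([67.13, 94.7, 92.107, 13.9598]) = [13.9598, 67.13, 92.107, 94.7]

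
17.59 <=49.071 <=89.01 True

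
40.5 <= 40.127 False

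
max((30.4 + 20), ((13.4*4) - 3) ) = 50.6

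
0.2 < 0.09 False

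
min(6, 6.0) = 6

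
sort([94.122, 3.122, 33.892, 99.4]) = [3.122, 33.892, 94.122, 99.4]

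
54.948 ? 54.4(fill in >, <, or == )>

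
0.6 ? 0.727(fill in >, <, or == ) <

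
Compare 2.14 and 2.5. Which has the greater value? 2.5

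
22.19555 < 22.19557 True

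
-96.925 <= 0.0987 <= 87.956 True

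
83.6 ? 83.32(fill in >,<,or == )>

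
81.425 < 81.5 True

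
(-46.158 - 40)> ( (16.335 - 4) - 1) False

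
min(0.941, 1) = 0.941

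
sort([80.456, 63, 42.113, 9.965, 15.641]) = [9.965, 15.641, 42.113, 63, 80.456]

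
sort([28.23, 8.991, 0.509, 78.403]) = [0.509, 8.991, 28.23, 78.403]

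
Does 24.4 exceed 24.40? No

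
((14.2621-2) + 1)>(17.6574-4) False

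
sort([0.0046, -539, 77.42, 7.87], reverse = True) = [77.42, 7.87, 0.0046, -539]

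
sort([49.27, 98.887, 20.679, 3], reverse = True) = [98.887, 49.27, 20.679, 3]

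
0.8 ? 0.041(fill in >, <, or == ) >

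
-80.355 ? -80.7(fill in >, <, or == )>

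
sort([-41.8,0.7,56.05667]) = [-41.8,0.7,56.05667]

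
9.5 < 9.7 True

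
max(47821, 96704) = 96704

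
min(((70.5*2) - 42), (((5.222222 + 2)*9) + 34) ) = 98.999998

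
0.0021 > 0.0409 False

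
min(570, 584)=570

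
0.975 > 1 False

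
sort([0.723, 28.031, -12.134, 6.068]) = [-12.134, 0.723, 6.068, 28.031]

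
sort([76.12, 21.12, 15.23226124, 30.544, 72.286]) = [15.23226124, 21.12, 30.544, 72.286, 76.12]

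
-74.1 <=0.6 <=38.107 True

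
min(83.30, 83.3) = 83.30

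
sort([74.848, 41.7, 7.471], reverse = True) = [74.848, 41.7, 7.471]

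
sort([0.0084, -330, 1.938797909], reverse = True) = [1.938797909, 0.0084, -330]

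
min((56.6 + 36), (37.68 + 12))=49.68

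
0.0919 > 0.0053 True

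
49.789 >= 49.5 True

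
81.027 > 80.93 True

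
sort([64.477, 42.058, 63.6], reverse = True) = [64.477, 63.6, 42.058]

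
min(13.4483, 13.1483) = 13.1483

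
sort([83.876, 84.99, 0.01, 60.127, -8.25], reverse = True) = [84.99, 83.876, 60.127, 0.01, -8.25]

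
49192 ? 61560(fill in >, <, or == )<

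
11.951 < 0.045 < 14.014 False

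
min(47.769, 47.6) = 47.6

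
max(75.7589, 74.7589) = 75.7589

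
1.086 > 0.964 True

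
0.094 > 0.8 False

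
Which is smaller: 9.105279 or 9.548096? 9.105279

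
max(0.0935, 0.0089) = 0.0935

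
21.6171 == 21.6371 False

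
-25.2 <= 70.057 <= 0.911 False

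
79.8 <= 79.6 False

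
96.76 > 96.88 False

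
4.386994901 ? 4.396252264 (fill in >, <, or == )<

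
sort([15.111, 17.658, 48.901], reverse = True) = [48.901, 17.658, 15.111]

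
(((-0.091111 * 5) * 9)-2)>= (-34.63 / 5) True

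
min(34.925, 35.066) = 34.925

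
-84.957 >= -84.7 False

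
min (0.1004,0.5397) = 0.1004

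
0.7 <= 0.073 False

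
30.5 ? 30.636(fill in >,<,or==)<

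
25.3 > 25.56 False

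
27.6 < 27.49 False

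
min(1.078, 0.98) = 0.98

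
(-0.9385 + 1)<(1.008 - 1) False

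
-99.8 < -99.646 True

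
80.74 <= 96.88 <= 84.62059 False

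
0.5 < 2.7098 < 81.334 True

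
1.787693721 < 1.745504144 False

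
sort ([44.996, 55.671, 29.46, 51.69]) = [29.46, 44.996, 51.69, 55.671]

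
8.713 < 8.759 True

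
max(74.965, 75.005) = 75.005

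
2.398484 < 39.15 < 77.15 True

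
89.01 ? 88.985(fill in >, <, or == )>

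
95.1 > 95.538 False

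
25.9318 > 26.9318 False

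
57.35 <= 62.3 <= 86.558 True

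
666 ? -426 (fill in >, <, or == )>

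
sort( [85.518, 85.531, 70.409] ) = [70.409, 85.518, 85.531]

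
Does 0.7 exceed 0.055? Yes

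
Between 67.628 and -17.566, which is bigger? 67.628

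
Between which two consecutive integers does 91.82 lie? 91 and 92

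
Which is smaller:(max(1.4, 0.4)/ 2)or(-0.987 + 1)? (-0.987 + 1)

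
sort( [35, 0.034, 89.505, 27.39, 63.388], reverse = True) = [89.505, 63.388, 35, 27.39, 0.034]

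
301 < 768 True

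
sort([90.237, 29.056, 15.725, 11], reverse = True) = [90.237, 29.056, 15.725, 11]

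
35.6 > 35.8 False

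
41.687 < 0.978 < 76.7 False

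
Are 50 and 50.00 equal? Yes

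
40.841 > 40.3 True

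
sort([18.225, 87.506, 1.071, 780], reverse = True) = [780, 87.506, 18.225, 1.071]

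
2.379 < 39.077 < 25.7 False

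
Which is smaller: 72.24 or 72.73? 72.24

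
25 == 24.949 False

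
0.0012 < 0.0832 True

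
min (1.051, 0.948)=0.948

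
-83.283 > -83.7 True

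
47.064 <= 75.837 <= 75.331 False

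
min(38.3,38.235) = 38.235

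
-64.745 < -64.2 True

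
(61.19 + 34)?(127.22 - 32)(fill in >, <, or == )<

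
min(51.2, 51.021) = 51.021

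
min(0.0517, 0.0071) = 0.0071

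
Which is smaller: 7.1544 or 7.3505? 7.1544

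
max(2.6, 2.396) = 2.6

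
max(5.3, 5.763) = 5.763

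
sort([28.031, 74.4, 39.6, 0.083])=[0.083, 28.031, 39.6, 74.4]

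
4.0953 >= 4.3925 False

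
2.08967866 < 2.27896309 True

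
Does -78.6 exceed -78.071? No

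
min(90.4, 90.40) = 90.4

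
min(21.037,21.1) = 21.037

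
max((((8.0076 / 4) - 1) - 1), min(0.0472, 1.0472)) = 0.0472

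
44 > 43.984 True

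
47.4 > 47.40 False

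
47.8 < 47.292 False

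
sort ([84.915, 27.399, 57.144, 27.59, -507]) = [-507, 27.399, 27.59, 57.144, 84.915]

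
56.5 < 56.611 True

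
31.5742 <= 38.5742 True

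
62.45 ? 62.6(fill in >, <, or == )<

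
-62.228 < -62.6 False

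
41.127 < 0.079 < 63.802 False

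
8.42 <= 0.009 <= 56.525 False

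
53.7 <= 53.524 False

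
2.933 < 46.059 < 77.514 True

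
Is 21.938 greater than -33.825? Yes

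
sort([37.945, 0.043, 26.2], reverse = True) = [37.945, 26.2, 0.043]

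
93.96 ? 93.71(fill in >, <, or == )>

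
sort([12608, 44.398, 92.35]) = [44.398, 92.35, 12608]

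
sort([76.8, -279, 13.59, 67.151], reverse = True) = [76.8, 67.151, 13.59, -279]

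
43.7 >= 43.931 False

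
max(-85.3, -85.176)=-85.176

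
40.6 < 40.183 False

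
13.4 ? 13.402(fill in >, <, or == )<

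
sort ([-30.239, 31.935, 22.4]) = [-30.239, 22.4, 31.935]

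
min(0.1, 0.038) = 0.038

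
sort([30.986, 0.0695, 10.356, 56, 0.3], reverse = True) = [56, 30.986, 10.356, 0.3, 0.0695]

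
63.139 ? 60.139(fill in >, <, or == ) >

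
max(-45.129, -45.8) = -45.129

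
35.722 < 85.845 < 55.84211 False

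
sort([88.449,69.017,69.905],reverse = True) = [88.449,69.905,69.017]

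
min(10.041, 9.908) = 9.908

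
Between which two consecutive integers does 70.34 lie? 70 and 71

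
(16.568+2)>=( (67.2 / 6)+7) True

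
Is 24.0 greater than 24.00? No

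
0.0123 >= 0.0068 True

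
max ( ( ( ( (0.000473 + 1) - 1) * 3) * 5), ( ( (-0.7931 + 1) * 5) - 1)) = 0.0345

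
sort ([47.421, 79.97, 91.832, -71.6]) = [-71.6, 47.421, 79.97, 91.832]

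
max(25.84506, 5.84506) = 25.84506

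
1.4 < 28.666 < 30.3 True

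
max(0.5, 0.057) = 0.5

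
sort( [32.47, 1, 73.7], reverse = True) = [73.7, 32.47, 1]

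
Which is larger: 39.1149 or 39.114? 39.1149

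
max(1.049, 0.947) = 1.049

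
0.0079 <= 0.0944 True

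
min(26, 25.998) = 25.998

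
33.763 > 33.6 True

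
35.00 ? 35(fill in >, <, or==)==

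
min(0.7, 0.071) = 0.071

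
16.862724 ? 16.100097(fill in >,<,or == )>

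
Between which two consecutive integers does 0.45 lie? 0 and 1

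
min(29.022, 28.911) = 28.911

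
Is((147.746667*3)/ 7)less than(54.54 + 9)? Yes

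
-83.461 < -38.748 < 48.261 True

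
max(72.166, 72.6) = 72.6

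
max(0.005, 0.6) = 0.6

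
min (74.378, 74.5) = 74.378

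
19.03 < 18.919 False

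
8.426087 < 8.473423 True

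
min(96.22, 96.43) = 96.22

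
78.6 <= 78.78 True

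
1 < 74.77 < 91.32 True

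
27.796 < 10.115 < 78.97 False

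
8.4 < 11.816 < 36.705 True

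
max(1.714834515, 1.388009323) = 1.714834515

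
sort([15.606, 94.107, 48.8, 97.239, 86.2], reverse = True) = [97.239, 94.107, 86.2, 48.8, 15.606]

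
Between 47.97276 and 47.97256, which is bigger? 47.97276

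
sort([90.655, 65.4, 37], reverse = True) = [90.655, 65.4, 37]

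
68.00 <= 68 True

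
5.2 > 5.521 False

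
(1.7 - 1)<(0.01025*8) False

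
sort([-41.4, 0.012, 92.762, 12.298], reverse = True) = [92.762, 12.298, 0.012, -41.4]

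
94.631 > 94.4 True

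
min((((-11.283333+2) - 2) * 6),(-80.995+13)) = -67.995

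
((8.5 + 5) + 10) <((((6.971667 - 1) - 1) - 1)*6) True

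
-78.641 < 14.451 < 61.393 True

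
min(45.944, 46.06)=45.944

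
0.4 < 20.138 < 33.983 True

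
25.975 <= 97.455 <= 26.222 False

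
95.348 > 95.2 True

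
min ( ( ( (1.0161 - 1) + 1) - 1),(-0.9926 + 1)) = 0.0074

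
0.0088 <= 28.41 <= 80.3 True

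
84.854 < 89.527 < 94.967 True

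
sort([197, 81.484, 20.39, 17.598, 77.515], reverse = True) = [197, 81.484, 77.515, 20.39, 17.598]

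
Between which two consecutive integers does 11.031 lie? 11 and 12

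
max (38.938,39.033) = 39.033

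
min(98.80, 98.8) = 98.80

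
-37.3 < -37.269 True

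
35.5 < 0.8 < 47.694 False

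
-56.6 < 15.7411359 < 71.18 True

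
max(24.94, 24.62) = 24.94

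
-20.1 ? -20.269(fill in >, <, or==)>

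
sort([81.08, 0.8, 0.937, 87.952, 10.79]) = [0.8, 0.937, 10.79, 81.08, 87.952]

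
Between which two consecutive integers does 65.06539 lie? 65 and 66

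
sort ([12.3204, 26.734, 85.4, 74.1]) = [12.3204, 26.734, 74.1, 85.4]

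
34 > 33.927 True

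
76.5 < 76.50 False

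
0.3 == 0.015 False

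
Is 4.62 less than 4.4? No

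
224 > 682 False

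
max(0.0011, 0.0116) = 0.0116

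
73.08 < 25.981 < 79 False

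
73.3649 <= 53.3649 False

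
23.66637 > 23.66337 True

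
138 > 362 False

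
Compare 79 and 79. They are equal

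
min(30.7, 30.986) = 30.7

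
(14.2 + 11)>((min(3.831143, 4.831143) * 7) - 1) False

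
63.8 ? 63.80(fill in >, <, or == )==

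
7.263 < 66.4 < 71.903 True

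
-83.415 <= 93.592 True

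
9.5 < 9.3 False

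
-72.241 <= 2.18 True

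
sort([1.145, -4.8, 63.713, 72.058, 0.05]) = [-4.8, 0.05, 1.145, 63.713, 72.058]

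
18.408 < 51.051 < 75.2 True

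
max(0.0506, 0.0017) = 0.0506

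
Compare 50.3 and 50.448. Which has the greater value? 50.448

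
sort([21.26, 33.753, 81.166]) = [21.26, 33.753, 81.166]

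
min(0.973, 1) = 0.973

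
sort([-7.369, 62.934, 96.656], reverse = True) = [96.656, 62.934, -7.369]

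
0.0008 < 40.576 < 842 True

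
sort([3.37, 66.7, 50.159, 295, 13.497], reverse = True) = [295, 66.7, 50.159, 13.497, 3.37]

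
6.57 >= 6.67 False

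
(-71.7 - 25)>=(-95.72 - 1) True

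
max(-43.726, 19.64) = 19.64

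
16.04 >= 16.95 False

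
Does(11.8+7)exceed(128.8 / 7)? Yes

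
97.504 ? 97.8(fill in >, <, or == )<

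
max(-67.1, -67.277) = -67.1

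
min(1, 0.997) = 0.997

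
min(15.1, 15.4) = 15.1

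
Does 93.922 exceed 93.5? Yes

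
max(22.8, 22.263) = 22.8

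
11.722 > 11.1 True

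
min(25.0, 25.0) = 25.0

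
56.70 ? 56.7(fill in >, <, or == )==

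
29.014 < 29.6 True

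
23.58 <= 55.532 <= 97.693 True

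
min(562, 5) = 5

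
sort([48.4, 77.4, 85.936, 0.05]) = [0.05, 48.4, 77.4, 85.936]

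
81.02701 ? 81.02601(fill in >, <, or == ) >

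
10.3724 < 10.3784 True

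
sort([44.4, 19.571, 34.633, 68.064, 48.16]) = [19.571, 34.633, 44.4, 48.16, 68.064]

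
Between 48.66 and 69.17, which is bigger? 69.17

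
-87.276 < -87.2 True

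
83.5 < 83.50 False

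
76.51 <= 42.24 False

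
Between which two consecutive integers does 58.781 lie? 58 and 59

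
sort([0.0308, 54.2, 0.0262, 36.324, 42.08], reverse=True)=[54.2, 42.08, 36.324, 0.0308, 0.0262]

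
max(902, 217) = 902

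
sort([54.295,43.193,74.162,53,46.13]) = [43.193,46.13,53,54.295,74.162]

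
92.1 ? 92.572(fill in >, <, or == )<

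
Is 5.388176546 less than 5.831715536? Yes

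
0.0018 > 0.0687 False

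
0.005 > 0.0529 False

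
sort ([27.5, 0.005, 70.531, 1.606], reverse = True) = [70.531, 27.5, 1.606, 0.005]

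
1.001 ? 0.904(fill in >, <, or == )>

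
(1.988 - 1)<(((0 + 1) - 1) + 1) True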